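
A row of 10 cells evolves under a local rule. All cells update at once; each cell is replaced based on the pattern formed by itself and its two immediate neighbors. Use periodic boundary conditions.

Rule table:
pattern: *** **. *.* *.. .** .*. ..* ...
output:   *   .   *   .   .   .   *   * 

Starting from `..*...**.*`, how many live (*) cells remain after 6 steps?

3

step 1: .*..**..*.
step 2: *..*...*..
step 3: ..*..**..*
step 4: .*..*...*.
step 5: *..*..**..
step 6: ..*..*...*
count of *: 3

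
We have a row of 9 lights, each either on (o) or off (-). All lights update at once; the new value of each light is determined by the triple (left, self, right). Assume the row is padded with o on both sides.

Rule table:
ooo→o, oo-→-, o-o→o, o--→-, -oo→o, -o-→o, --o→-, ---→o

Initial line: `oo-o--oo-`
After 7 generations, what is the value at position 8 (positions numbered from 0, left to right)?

o

generation 1: o-oo--o-o
generation 2: -oo---ooo
generation 3: oo--o-ooo
generation 4: o---ooooo
generation 5: --o-ooooo
generation 6: --ooooooo
generation 7: --ooooooo
position 8 holds o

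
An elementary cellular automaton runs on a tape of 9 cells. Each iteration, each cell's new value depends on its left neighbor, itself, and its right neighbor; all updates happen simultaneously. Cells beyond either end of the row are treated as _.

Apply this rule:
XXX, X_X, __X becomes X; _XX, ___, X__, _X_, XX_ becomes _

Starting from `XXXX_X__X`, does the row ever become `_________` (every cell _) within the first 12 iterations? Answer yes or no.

iteration 1: _XX_X__X_
iteration 2: X__X__X__
iteration 3: __X__X___
iteration 4: _X__X____
iteration 5: X__X_____
iteration 6: __X______
iteration 7: _X_______
iteration 8: X________
iteration 9: _________
all cells are _ at iteration 9

yes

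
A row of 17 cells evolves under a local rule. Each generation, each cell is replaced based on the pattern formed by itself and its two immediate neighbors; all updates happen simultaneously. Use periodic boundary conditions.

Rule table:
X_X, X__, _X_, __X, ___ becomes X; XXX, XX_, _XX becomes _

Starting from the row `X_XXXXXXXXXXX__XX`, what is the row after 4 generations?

_X___________XX__
XXXXXXXXXXXXX__XX
_____________XX__
XXXXXXXXXXXXX__XX

XXXXXXXXXXXXX__XX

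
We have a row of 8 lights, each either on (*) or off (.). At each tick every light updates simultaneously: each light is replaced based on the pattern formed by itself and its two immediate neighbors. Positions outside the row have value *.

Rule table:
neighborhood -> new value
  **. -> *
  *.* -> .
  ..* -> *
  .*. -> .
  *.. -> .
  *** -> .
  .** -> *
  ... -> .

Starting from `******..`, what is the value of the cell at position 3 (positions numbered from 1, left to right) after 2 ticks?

.....*.*
....*..*
position 3 holds .

.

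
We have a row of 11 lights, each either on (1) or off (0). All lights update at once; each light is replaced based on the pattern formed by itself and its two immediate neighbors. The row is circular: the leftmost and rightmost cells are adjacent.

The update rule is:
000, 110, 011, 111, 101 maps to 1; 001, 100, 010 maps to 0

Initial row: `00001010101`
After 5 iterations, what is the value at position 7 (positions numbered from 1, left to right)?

iteration 1: 01100101010
iteration 2: 01100010100
iteration 3: 01101001001
iteration 4: 11110000000
iteration 5: 11110111110
position 7 holds 1

1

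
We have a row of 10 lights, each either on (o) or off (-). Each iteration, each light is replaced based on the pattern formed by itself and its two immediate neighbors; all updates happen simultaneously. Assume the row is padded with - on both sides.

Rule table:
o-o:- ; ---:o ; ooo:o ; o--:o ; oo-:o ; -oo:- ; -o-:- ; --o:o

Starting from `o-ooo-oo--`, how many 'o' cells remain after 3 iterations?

---oo--ooo
ooo-ooo-oo
-oo--oo--o
count of o: 5

5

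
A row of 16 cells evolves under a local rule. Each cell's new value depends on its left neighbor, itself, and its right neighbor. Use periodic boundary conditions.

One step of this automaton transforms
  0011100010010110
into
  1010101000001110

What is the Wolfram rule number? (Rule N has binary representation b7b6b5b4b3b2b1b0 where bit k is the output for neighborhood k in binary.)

position 3: 111 → 0  (bit 7 = 0)
position 4: 110 → 1  (bit 6 = 1)
position 12: 101 → 1  (bit 5 = 1)
position 5: 100 → 0  (bit 4 = 0)
position 2: 011 → 1  (bit 3 = 1)
position 8: 010 → 0  (bit 2 = 0)
position 1: 001 → 0  (bit 1 = 0)
position 0: 000 → 1  (bit 0 = 1)
bits b7..b0 = 01101001 = 105

105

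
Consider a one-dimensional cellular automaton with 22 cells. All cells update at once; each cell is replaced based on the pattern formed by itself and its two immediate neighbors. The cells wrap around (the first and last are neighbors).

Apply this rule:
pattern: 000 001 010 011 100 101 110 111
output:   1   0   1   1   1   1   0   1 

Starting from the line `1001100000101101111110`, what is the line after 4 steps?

1101011110111011111101
1011111101110111111011
0111111011101111110111
1111110111011111101110

1111110111011111101110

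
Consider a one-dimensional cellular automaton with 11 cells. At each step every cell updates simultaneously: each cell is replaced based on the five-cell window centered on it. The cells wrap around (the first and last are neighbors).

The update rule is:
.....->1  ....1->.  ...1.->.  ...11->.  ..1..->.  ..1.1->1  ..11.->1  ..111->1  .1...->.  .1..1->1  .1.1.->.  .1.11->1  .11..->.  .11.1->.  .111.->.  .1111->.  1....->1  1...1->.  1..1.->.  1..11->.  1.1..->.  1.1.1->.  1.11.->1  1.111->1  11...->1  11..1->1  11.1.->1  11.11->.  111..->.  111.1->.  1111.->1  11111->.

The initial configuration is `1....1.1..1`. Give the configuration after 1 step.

.11..1..1.1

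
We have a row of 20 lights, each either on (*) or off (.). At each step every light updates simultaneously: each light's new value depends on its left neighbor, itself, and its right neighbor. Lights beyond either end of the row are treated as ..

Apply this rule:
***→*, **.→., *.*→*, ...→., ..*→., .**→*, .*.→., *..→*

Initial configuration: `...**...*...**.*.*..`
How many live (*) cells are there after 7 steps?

...*.*...*..*.*.*.*.
....*.*...*..*.*.*.*
.....*.*...*..*.*.*.
......*.*...*..*.*.*
.......*.*...*..*.*.
........*.*...*..*.*
.........*.*...*..*.
count of *: 4

4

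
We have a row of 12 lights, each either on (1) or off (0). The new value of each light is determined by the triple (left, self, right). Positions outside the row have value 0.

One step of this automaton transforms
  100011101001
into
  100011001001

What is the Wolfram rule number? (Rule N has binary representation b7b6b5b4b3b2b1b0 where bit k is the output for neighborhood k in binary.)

140

position 5: 111 → 1  (bit 7 = 1)
position 6: 110 → 0  (bit 6 = 0)
position 7: 101 → 0  (bit 5 = 0)
position 1: 100 → 0  (bit 4 = 0)
position 4: 011 → 1  (bit 3 = 1)
position 0: 010 → 1  (bit 2 = 1)
position 3: 001 → 0  (bit 1 = 0)
position 2: 000 → 0  (bit 0 = 0)
bits b7..b0 = 10001100 = 140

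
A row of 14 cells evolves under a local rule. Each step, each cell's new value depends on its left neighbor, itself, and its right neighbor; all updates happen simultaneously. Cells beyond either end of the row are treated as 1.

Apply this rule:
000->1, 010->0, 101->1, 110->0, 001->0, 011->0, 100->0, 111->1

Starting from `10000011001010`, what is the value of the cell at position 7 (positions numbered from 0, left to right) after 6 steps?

0

00111000000101
00010011110010
01000001100001
10011100001100
00001001100000
01100000001110
position 7 holds 0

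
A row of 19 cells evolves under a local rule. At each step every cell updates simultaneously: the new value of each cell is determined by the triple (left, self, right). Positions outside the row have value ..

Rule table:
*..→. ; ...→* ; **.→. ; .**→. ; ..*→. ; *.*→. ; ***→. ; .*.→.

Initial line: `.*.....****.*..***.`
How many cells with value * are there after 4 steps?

14

...***.............
**.....************
...***.............  (repeats step 1; period 2)
step 4: **.....************
count of *: 14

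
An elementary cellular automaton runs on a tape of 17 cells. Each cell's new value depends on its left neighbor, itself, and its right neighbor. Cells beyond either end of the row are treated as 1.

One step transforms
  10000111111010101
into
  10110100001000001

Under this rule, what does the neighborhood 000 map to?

1

At position 2 the neighborhood is 000; the next row has 1 there.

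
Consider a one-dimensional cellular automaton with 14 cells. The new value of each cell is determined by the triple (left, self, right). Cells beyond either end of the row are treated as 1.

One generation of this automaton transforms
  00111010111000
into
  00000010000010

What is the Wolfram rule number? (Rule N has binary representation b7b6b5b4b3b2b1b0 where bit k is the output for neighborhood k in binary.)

5

position 3: 111 → 0  (bit 7 = 0)
position 4: 110 → 0  (bit 6 = 0)
position 5: 101 → 0  (bit 5 = 0)
position 0: 100 → 0  (bit 4 = 0)
position 2: 011 → 0  (bit 3 = 0)
position 6: 010 → 1  (bit 2 = 1)
position 1: 001 → 0  (bit 1 = 0)
position 12: 000 → 1  (bit 0 = 1)
bits b7..b0 = 00000101 = 5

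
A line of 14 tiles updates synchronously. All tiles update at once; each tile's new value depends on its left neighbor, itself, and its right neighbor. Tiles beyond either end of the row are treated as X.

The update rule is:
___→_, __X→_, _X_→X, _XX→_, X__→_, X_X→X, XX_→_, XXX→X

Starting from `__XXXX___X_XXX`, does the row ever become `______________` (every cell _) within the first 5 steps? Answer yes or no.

yes

___XX____XX_XX
___________X_X
___________XX_
_____________X
______________
all cells are _ at step 5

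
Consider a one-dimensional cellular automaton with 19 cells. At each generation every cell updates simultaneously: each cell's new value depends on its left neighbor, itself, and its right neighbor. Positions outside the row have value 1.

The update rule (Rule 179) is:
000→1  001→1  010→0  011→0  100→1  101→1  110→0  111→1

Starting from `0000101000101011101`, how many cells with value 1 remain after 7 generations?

1111010111010101010
1110101010101010101
1101010101010101010
1010101010101010101
0101010101010101010
1010101010101010101  (repeats generation 4; period 2)
generation 7: 0101010101010101010
count of 1: 9

9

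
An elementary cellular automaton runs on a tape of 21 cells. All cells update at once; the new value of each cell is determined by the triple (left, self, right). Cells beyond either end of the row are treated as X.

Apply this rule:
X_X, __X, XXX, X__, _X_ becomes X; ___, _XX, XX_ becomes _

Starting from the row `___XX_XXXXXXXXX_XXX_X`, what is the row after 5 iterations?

XXX__X_X_XXX_X_X_XXXX

iteration 1: X_X__X_XXXXXXX_X_X_X_
iteration 2: _XXXXXX_XXXXX_XXXXXXX
iteration 3: X_XXXX_X_XXX_X_XXXXXX
iteration 4: _X_XX_XXX_X_XXX_XXXXX
iteration 5: XXX__X_X_XXX_X_X_XXXX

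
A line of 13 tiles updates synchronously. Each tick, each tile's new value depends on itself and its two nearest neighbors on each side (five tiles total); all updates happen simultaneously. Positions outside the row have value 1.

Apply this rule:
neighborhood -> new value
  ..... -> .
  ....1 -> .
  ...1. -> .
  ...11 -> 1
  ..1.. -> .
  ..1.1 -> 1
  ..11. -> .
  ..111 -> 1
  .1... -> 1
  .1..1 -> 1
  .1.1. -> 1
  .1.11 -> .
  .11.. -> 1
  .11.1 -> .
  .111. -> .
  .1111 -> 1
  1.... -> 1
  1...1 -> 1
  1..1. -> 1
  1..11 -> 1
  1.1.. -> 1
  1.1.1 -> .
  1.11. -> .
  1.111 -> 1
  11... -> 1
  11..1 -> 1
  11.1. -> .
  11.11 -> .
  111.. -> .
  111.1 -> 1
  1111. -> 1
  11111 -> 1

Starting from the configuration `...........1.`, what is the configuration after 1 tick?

11.........1.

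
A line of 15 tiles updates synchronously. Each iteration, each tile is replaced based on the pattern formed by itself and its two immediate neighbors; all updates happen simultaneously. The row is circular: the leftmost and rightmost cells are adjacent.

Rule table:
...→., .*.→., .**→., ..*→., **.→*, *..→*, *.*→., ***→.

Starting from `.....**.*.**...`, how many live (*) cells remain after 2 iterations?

......*....**..
.......*....**.
count of *: 3

3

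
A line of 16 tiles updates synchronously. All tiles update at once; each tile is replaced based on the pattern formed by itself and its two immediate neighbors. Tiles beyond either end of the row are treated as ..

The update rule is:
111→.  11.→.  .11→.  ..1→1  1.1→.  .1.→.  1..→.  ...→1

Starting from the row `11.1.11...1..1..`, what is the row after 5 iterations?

........11..1..1
11111111...1..1.
.........11..1..
111111111...1..1
..........11..1.

..........11..1.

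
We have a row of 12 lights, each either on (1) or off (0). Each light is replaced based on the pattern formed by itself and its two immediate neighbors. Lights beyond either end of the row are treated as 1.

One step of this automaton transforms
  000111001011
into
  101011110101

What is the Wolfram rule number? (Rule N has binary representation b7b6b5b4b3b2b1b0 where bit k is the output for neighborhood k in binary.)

position 4: 111 → 1  (bit 7 = 1)
position 5: 110 → 1  (bit 6 = 1)
position 9: 101 → 1  (bit 5 = 1)
position 0: 100 → 1  (bit 4 = 1)
position 3: 011 → 0  (bit 3 = 0)
position 8: 010 → 0  (bit 2 = 0)
position 2: 001 → 1  (bit 1 = 1)
position 1: 000 → 0  (bit 0 = 0)
bits b7..b0 = 11110010 = 242

242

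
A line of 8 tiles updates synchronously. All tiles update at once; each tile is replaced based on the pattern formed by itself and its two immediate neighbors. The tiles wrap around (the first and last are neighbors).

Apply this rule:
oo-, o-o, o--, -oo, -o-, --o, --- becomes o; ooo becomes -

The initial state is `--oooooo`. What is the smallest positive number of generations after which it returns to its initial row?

2

ooo----o
--oooooo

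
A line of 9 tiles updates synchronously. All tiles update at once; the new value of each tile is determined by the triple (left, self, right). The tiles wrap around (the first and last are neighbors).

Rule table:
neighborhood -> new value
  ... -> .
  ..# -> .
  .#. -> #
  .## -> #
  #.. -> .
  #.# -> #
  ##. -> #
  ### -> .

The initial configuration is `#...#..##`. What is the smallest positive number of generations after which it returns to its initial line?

#...#..#.
#...#..##

2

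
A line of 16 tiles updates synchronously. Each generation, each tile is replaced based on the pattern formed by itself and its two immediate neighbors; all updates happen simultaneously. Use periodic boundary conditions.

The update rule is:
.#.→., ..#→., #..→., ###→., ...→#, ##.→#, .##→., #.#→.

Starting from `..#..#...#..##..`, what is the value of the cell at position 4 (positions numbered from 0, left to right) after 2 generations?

generation 1: #......#.....#.#
generation 2: #.####...###....
position 4 holds #

#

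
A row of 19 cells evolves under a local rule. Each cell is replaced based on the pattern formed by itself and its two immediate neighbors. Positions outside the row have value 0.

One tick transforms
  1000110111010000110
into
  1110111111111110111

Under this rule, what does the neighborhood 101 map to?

1

At position 6 the neighborhood is 101; the next row has 1 there.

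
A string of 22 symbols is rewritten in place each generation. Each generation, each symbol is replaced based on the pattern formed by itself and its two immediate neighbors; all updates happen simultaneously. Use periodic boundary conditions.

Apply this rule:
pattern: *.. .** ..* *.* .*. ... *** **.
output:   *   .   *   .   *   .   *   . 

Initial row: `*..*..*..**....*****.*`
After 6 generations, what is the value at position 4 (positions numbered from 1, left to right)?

.

generation 1: .********..*..*.***...
generation 2: *.******.******..*.*..
generation 3: *..****...****.***.***
generation 4: .**.**.*.*.**...*...**
generation 5: .......*.*...*.***.*..
generation 6: ......**.**.**..*..**.
position 4 holds .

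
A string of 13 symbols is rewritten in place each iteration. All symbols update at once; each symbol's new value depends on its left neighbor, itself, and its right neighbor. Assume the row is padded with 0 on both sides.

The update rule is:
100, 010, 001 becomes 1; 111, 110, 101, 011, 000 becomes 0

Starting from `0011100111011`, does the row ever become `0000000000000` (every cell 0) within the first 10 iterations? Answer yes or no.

yes

iteration 1: 0100011000000
iteration 2: 1110100100000
iteration 3: 0000111110000
iteration 4: 0001000001000
iteration 5: 0011100011100
iteration 6: 0100010100010
iteration 7: 1110110110111
iteration 8: 0000000000000
all cells are 0 at iteration 8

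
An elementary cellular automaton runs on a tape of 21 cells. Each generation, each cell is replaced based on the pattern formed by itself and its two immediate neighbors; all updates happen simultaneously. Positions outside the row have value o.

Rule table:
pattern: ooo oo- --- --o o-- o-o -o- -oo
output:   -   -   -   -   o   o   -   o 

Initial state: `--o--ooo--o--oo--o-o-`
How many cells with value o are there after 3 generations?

9

generation 1: o--o-o--o--o-o-o--o-o
generation 2: -o--o-o--o--o-o-o--oo
generation 3: o-o--o-o--o--o-o-o-o-
count of o: 9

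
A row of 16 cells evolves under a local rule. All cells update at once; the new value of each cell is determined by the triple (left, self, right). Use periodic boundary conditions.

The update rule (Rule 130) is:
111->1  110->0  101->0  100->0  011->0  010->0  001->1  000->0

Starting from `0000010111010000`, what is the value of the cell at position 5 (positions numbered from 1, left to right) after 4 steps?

step 1: 0000100010000000
step 2: 0001000100000000
step 3: 0010001000000000
step 4: 0100010000000000
position 5 holds 0

0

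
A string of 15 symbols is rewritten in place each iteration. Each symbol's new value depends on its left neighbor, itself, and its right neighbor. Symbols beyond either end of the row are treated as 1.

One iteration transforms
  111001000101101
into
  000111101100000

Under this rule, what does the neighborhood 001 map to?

At position 4 the neighborhood is 001; the next row has 1 there.

1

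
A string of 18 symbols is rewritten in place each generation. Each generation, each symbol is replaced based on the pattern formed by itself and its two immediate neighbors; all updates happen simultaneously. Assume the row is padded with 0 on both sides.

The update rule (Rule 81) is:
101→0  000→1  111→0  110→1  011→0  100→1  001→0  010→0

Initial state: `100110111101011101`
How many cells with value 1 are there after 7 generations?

generation 1: 010010000100000100
generation 2: 001001110011110011
generation 3: 100100011000011001
generation 4: 010011001111001100
generation 5: 001001100001100111
generation 6: 100100111100110001
generation 7: 010010000110011100
count of 1: 7

7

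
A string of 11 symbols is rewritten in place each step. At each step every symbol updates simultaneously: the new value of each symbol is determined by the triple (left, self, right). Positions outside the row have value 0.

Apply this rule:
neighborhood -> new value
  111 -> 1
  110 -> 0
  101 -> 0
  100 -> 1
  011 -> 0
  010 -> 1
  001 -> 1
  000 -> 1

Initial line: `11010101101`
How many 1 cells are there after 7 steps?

9

00010100001
11110111111
01100011110
10011101101
11101000001
01001111111
11110111110
count of 1: 9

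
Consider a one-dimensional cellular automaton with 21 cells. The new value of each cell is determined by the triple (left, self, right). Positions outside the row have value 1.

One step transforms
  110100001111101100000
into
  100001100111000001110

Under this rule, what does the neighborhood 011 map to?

0

At position 8 the neighborhood is 011; the next row has 0 there.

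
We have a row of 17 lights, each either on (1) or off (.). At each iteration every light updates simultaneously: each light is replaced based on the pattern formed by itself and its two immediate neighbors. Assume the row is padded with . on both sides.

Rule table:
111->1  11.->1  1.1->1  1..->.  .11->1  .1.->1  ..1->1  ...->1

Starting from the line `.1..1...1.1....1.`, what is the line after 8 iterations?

11.11.11111.1111.
1111111111111111.
1111111111111111.  (fixed point — unchanged through iteration 8)

1111111111111111.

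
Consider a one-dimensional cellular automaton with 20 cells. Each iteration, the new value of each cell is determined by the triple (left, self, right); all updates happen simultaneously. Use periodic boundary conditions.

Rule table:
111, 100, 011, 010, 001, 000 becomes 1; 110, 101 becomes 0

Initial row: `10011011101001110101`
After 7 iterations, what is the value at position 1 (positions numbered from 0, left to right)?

iteration 1: 01110011001111100101
iteration 2: 01101110111111011101
iteration 3: 01001100111110011001
iteration 4: 01111011111101110111
iteration 5: 01110011111001100110
iteration 6: 11101111110111011101
iteration 7: 11001111100110011001
position 1 holds 1

1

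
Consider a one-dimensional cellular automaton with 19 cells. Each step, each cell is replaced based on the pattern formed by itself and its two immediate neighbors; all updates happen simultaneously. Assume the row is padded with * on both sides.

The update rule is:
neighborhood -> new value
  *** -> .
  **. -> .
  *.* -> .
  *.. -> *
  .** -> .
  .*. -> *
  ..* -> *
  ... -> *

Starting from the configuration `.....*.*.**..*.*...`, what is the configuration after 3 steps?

******.*...***.****
.......****........
*******....********

*******....********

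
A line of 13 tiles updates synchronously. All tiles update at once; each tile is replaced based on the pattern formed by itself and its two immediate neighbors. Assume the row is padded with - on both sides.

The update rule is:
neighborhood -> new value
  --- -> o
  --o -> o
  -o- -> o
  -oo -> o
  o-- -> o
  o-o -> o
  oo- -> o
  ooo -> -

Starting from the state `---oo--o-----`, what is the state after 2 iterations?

ooooooooooooo
o-----------o

o-----------o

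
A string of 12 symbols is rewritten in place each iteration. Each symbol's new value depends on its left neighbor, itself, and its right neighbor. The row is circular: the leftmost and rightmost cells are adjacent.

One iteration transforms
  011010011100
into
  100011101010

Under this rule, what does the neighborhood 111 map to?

At position 8 the neighborhood is 111; the next row has 1 there.

1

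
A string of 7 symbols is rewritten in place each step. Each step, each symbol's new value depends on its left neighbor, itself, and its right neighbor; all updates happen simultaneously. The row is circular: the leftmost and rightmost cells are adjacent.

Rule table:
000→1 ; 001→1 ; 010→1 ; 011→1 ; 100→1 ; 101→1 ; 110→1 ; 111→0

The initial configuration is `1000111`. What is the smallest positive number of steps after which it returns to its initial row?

2

1111100
1000111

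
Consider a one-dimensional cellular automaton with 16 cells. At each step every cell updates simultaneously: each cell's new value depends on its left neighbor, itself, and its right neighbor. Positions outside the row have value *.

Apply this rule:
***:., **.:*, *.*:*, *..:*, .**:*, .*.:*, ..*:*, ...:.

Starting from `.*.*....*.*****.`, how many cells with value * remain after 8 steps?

14

step 1: *****..****...**
step 2: ....****..**.**.
step 3: *..**..*********
step 4: ********........
step 5: .......**......*
step 6: *.....****....**
step 7: **...**..**..**.
step 8: .**.************
count of *: 14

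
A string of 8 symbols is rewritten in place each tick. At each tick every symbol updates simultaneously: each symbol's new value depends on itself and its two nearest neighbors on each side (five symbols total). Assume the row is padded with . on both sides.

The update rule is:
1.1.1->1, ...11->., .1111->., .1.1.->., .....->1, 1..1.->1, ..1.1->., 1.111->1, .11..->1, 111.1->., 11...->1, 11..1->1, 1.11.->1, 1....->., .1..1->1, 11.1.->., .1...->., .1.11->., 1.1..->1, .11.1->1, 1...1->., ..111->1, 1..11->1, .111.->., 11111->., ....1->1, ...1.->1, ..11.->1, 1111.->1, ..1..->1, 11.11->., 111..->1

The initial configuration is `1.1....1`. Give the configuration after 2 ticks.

111111.1

..1..111
111111.1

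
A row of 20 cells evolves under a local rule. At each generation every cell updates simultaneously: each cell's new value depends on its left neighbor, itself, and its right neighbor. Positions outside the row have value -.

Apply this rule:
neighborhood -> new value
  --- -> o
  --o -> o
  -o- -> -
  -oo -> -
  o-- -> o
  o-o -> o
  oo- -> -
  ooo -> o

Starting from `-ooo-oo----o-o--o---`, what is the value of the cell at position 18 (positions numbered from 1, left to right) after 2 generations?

generation 1: o-o-o--oooo-o-oo-ooo
generation 2: -o-o-oo-oo-o-o--o-o-
position 18 holds -

-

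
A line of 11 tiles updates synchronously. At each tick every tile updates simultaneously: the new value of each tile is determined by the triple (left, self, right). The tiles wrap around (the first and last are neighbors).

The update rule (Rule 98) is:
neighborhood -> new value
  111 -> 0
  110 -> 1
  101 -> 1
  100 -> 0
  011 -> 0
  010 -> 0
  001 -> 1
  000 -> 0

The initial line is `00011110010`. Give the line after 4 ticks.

tick 1: 00100010100
tick 2: 01000101000
tick 3: 10001010000
tick 4: 00010100001

00010100001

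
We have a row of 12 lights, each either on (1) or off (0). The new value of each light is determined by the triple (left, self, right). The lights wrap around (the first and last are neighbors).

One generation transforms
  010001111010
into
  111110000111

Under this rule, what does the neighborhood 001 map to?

1

At position 0 the neighborhood is 001; the next row has 1 there.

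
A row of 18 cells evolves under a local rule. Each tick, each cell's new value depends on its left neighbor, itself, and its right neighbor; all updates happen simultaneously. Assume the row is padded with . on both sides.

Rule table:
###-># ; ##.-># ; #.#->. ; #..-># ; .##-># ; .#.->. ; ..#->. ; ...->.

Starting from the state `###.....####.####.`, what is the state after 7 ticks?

####....####.#####
#####...####.#####
######..####.#####
#######.####.#####
#######.####.#####  (fixed point — unchanged through tick 7)

#######.####.#####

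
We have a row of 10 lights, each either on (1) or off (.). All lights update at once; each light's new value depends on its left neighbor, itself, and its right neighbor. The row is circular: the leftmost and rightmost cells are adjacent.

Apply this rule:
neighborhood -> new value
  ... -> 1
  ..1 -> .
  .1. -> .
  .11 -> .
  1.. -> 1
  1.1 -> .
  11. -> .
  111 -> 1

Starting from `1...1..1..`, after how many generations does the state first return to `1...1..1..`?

20

.11..1..1.
...1..1..1
11..1..1..
..1..1..1.
1..1..1..1
.1..1..1..
..1..1..11
1..1..1...
.1..1..11.
..1..1...1
1..1..11..
.1..1...1.
..1..11..1
1..1...1..
.1..11..1.
..1...1..1
1..11..1..
.1...1..1.
..11..1..1
1...1..1..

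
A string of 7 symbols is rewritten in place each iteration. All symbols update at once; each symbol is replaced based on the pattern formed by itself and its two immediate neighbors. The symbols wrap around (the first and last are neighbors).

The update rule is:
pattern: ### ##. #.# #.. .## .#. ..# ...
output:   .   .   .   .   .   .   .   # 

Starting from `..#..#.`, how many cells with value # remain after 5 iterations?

#......
..####.
#......  (repeats iteration 1; period 2)
iteration 5: #......
count of #: 1

1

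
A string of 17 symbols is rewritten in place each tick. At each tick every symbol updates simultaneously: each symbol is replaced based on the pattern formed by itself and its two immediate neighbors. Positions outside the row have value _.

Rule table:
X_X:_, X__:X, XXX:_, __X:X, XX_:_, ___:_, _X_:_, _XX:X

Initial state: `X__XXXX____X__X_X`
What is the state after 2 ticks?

XX__X_X_XX__X_X__

_XXX___X__X_XX___
XX__X_X_XX__X_X__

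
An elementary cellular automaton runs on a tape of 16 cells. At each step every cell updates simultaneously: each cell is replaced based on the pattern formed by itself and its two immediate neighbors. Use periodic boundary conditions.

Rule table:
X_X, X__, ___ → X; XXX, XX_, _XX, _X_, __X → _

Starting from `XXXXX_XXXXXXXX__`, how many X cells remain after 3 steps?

2

step 1: _____X________X_
step 2: XXXX__XXXXXXX__X
step 3: ____X________X__
count of X: 2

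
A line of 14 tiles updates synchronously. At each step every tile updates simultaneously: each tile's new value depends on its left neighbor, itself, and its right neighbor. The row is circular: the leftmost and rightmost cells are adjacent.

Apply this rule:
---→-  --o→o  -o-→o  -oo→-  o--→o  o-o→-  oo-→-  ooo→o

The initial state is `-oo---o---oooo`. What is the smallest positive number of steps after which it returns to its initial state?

step 1: ---o-ooo-o-oo-
step 2: --oo--o--o---o
step 3: oo--ooooooo-oo
step 4: o-oo-ooooo---o
step 5: ------ooo-o-o-
step 6: -----o-o--o-oo
step 7: o---oo-oooo---
step 8: oo-o----oo-o-o
step 9: o--oo--o---o--
step 10: ooo--oooo-oooo
step 11: oo-oo-oo---ooo
step 12: o-------o-o-oo
step 13: -o-----oo-o--o
step 14: -oo---o---oooo

14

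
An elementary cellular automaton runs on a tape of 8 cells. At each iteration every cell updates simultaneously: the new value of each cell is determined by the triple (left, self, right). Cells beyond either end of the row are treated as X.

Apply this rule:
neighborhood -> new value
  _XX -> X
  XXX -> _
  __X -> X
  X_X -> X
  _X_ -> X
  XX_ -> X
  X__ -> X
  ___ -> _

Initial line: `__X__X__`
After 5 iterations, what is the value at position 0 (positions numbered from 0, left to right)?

XXXXXXXX
________
X______X
XX____XX
_XX__XX_
position 0 holds _

_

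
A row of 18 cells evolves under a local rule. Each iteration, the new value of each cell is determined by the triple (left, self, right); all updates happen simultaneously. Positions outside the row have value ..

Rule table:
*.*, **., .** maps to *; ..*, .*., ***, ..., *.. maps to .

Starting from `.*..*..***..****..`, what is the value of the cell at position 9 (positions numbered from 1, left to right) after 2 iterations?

.......*.*..*..*..
........*.........
position 9 holds *

*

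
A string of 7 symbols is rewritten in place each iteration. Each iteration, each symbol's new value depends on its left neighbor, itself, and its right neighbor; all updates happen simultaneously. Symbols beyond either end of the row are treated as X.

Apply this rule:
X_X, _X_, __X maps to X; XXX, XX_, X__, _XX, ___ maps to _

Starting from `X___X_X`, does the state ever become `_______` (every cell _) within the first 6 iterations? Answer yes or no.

iteration 1: ___XXX_
iteration 2: __X___X
iteration 3: _XX__X_
iteration 4: X___XXX
iteration 5: ___X___
iteration 6: __XX__X
iteration 6 is __XX__X, still not uniform _

no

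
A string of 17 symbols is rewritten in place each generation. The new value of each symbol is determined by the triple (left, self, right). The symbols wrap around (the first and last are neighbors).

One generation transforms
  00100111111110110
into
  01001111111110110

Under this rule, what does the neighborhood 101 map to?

0

At position 13 the neighborhood is 101; the next row has 0 there.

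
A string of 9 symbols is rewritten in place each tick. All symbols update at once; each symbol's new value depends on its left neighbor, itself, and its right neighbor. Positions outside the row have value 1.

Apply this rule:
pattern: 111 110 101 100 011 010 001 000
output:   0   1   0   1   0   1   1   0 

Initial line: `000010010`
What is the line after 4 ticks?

100111110
111000010
001100110
110111010

110111010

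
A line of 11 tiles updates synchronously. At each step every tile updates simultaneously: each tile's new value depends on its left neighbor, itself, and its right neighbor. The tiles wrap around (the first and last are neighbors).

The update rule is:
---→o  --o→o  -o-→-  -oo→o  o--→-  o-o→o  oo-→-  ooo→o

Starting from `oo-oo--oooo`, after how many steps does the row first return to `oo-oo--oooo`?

step 1: o-oo--ooooo
step 2: -oo--oooooo
step 3: oo--oooooo-
step 4: o--oooooo-o
step 5: --oooooo-oo
step 6: -oooooo-oo-
step 7: oooooo-oo--
step 8: ooooo-oo--o
step 9: oooo-oo--oo
step 10: ooo-oo--ooo
step 11: oo-oo--oooo

11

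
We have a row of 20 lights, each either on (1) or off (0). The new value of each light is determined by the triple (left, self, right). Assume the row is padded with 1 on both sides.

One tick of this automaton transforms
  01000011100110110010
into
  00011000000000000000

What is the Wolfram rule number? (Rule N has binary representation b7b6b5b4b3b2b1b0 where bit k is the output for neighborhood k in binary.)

position 7: 111 → 0  (bit 7 = 0)
position 8: 110 → 0  (bit 6 = 0)
position 0: 101 → 0  (bit 5 = 0)
position 2: 100 → 0  (bit 4 = 0)
position 6: 011 → 0  (bit 3 = 0)
position 1: 010 → 0  (bit 2 = 0)
position 5: 001 → 0  (bit 1 = 0)
position 3: 000 → 1  (bit 0 = 1)
bits b7..b0 = 00000001 = 1

1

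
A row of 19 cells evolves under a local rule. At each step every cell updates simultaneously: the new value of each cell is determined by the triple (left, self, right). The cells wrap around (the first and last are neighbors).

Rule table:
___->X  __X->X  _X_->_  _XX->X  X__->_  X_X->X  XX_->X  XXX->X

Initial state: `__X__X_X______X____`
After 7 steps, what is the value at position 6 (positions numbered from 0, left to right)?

X

XX__X_X__XXXXX__XXX
XX_X_X__XXXXXX_XXXX
XXX_X__XXXXXXXXXXXX
XXXX__XXXXXXXXXXXXX
XXXX_XXXXXXXXXXXXXX
XXXXXXXXXXXXXXXXXXX
XXXXXXXXXXXXXXXXXXX
position 6 holds X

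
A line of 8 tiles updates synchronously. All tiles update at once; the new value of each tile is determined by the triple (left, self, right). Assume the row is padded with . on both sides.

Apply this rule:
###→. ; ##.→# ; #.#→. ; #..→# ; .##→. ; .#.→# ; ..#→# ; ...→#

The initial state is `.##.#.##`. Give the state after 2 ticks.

#.#.#..#
#.#.####

#.#.####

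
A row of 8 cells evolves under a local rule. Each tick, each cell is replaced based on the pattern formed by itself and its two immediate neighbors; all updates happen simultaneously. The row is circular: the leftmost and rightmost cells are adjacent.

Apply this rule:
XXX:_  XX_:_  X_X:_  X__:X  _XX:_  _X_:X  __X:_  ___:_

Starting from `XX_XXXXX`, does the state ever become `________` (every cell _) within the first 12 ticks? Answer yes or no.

________
all cells are _ at tick 1

yes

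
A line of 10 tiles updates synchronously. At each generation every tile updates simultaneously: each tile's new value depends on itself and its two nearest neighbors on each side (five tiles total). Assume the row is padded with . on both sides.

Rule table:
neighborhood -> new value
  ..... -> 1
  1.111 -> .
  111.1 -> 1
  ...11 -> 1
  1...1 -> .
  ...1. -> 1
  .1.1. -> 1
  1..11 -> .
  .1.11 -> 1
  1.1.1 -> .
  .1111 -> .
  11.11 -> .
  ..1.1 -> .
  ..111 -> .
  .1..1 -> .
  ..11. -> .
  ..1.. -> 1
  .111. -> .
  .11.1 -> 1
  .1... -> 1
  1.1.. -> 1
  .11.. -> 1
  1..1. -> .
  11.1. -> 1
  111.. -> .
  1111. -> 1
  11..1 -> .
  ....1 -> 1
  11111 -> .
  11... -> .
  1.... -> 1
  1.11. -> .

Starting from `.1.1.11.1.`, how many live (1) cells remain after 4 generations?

1.1.1.1111
.1.1.1..1.
1.1.11..11
.1.1.1...1
count of 1: 4

4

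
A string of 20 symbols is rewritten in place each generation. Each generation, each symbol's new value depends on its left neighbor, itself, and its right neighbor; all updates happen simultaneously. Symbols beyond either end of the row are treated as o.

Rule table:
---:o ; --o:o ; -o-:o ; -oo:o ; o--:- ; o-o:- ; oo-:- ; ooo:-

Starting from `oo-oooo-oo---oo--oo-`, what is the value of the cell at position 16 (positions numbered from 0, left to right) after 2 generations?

---o----o--ooo--oo--
-ooo-oooo-oo---oo--o
position 16 holds o

o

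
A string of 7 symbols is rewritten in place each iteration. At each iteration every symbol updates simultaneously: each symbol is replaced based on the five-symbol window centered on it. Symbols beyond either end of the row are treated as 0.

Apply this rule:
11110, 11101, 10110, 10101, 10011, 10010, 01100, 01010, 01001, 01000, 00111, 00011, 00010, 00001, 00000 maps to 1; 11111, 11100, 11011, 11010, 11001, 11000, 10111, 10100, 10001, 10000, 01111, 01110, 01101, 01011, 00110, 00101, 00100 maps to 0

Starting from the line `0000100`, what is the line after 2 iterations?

iteration 1: 1111010
iteration 2: 1011001

1011001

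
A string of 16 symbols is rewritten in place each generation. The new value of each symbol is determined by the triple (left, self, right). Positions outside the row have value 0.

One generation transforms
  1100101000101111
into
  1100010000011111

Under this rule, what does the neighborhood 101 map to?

At position 5 the neighborhood is 101; the next row has 1 there.

1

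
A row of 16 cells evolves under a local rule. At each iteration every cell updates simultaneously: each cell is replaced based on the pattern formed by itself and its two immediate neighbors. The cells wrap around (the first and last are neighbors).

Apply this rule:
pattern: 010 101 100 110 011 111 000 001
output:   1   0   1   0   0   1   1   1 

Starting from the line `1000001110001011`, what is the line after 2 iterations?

0011100100110111

iteration 1: 0111110101111001
iteration 2: 0011100100110111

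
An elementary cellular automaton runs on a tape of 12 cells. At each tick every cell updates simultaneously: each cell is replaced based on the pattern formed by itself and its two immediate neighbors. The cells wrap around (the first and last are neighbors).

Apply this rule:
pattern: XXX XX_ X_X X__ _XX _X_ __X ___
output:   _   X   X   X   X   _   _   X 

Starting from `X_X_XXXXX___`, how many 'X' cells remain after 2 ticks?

8

_X_XX___XXX_
__XXXXX_X_XX
count of X: 8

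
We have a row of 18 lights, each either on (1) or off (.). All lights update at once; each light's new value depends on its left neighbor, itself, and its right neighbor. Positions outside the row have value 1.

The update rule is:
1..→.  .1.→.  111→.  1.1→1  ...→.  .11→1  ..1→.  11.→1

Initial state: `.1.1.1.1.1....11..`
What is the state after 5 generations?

...11.........11..

generation 1: 1.1.1.1.1.....11..
generation 2: 11.1.1.1......11..
generation 3: .11.1.1.......11..
generation 4: 1111.1........11..
generation 5: ...11.........11..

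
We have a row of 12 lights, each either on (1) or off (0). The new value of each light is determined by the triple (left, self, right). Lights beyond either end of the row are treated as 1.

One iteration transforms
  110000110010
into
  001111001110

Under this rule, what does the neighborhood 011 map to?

0

At position 6 the neighborhood is 011; the next row has 0 there.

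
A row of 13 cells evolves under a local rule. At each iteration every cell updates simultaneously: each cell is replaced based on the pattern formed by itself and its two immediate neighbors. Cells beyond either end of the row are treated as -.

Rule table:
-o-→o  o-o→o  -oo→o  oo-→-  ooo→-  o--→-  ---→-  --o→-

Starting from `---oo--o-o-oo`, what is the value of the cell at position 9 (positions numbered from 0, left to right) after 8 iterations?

---o---ooooo-
---o---o-----
---o---o-----  (fixed point — unchanged through iteration 8)
position 9 holds -

-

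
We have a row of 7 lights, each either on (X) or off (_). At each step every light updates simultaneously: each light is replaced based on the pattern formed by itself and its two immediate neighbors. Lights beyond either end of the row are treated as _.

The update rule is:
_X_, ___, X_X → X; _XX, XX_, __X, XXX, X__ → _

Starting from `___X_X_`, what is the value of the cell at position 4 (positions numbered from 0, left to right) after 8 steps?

_

step 1: XX_XXX_
step 2: __X____
step 3: X_X_XXX
step 4: XXXX___
step 5: _____XX
step 6: XXXX___  (repeats step 4; period 2)
step 8: XXXX___
position 4 holds _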